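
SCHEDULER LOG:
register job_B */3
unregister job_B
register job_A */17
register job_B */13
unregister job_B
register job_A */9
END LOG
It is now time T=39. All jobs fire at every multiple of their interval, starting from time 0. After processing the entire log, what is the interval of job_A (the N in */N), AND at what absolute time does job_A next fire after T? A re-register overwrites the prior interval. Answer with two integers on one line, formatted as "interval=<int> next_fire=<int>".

Answer: interval=9 next_fire=45

Derivation:
Op 1: register job_B */3 -> active={job_B:*/3}
Op 2: unregister job_B -> active={}
Op 3: register job_A */17 -> active={job_A:*/17}
Op 4: register job_B */13 -> active={job_A:*/17, job_B:*/13}
Op 5: unregister job_B -> active={job_A:*/17}
Op 6: register job_A */9 -> active={job_A:*/9}
Final interval of job_A = 9
Next fire of job_A after T=39: (39//9+1)*9 = 45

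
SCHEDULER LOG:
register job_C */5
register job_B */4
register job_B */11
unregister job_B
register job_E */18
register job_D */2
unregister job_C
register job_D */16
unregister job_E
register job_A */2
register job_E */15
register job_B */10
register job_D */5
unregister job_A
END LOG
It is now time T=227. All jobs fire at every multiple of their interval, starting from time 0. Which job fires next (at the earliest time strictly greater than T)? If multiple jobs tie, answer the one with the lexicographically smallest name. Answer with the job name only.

Answer: job_B

Derivation:
Op 1: register job_C */5 -> active={job_C:*/5}
Op 2: register job_B */4 -> active={job_B:*/4, job_C:*/5}
Op 3: register job_B */11 -> active={job_B:*/11, job_C:*/5}
Op 4: unregister job_B -> active={job_C:*/5}
Op 5: register job_E */18 -> active={job_C:*/5, job_E:*/18}
Op 6: register job_D */2 -> active={job_C:*/5, job_D:*/2, job_E:*/18}
Op 7: unregister job_C -> active={job_D:*/2, job_E:*/18}
Op 8: register job_D */16 -> active={job_D:*/16, job_E:*/18}
Op 9: unregister job_E -> active={job_D:*/16}
Op 10: register job_A */2 -> active={job_A:*/2, job_D:*/16}
Op 11: register job_E */15 -> active={job_A:*/2, job_D:*/16, job_E:*/15}
Op 12: register job_B */10 -> active={job_A:*/2, job_B:*/10, job_D:*/16, job_E:*/15}
Op 13: register job_D */5 -> active={job_A:*/2, job_B:*/10, job_D:*/5, job_E:*/15}
Op 14: unregister job_A -> active={job_B:*/10, job_D:*/5, job_E:*/15}
  job_B: interval 10, next fire after T=227 is 230
  job_D: interval 5, next fire after T=227 is 230
  job_E: interval 15, next fire after T=227 is 240
Earliest = 230, winner (lex tiebreak) = job_B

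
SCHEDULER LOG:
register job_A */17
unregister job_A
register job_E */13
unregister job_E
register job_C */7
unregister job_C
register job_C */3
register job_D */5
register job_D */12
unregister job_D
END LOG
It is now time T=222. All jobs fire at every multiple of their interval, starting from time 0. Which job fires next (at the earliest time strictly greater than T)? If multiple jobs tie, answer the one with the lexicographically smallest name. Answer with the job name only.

Op 1: register job_A */17 -> active={job_A:*/17}
Op 2: unregister job_A -> active={}
Op 3: register job_E */13 -> active={job_E:*/13}
Op 4: unregister job_E -> active={}
Op 5: register job_C */7 -> active={job_C:*/7}
Op 6: unregister job_C -> active={}
Op 7: register job_C */3 -> active={job_C:*/3}
Op 8: register job_D */5 -> active={job_C:*/3, job_D:*/5}
Op 9: register job_D */12 -> active={job_C:*/3, job_D:*/12}
Op 10: unregister job_D -> active={job_C:*/3}
  job_C: interval 3, next fire after T=222 is 225
Earliest = 225, winner (lex tiebreak) = job_C

Answer: job_C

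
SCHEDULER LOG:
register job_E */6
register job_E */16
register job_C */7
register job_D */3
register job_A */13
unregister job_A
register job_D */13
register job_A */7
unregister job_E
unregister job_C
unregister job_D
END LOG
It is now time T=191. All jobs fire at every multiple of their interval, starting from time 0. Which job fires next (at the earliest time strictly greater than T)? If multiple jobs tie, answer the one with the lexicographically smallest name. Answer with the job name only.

Answer: job_A

Derivation:
Op 1: register job_E */6 -> active={job_E:*/6}
Op 2: register job_E */16 -> active={job_E:*/16}
Op 3: register job_C */7 -> active={job_C:*/7, job_E:*/16}
Op 4: register job_D */3 -> active={job_C:*/7, job_D:*/3, job_E:*/16}
Op 5: register job_A */13 -> active={job_A:*/13, job_C:*/7, job_D:*/3, job_E:*/16}
Op 6: unregister job_A -> active={job_C:*/7, job_D:*/3, job_E:*/16}
Op 7: register job_D */13 -> active={job_C:*/7, job_D:*/13, job_E:*/16}
Op 8: register job_A */7 -> active={job_A:*/7, job_C:*/7, job_D:*/13, job_E:*/16}
Op 9: unregister job_E -> active={job_A:*/7, job_C:*/7, job_D:*/13}
Op 10: unregister job_C -> active={job_A:*/7, job_D:*/13}
Op 11: unregister job_D -> active={job_A:*/7}
  job_A: interval 7, next fire after T=191 is 196
Earliest = 196, winner (lex tiebreak) = job_A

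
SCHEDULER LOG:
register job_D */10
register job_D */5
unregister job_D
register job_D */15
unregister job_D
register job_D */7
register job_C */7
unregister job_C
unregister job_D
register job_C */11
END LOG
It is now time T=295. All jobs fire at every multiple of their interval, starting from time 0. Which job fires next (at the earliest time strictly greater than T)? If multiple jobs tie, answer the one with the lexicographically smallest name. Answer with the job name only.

Answer: job_C

Derivation:
Op 1: register job_D */10 -> active={job_D:*/10}
Op 2: register job_D */5 -> active={job_D:*/5}
Op 3: unregister job_D -> active={}
Op 4: register job_D */15 -> active={job_D:*/15}
Op 5: unregister job_D -> active={}
Op 6: register job_D */7 -> active={job_D:*/7}
Op 7: register job_C */7 -> active={job_C:*/7, job_D:*/7}
Op 8: unregister job_C -> active={job_D:*/7}
Op 9: unregister job_D -> active={}
Op 10: register job_C */11 -> active={job_C:*/11}
  job_C: interval 11, next fire after T=295 is 297
Earliest = 297, winner (lex tiebreak) = job_C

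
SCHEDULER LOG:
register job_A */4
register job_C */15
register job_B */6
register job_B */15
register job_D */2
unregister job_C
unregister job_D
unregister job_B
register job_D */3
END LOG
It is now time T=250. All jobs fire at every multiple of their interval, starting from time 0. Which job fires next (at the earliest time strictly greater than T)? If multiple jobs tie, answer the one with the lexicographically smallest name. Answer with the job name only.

Op 1: register job_A */4 -> active={job_A:*/4}
Op 2: register job_C */15 -> active={job_A:*/4, job_C:*/15}
Op 3: register job_B */6 -> active={job_A:*/4, job_B:*/6, job_C:*/15}
Op 4: register job_B */15 -> active={job_A:*/4, job_B:*/15, job_C:*/15}
Op 5: register job_D */2 -> active={job_A:*/4, job_B:*/15, job_C:*/15, job_D:*/2}
Op 6: unregister job_C -> active={job_A:*/4, job_B:*/15, job_D:*/2}
Op 7: unregister job_D -> active={job_A:*/4, job_B:*/15}
Op 8: unregister job_B -> active={job_A:*/4}
Op 9: register job_D */3 -> active={job_A:*/4, job_D:*/3}
  job_A: interval 4, next fire after T=250 is 252
  job_D: interval 3, next fire after T=250 is 252
Earliest = 252, winner (lex tiebreak) = job_A

Answer: job_A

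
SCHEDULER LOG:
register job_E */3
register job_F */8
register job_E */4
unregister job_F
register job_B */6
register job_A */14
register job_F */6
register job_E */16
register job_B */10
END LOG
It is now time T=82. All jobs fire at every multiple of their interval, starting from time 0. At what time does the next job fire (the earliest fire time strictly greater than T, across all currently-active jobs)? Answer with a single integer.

Answer: 84

Derivation:
Op 1: register job_E */3 -> active={job_E:*/3}
Op 2: register job_F */8 -> active={job_E:*/3, job_F:*/8}
Op 3: register job_E */4 -> active={job_E:*/4, job_F:*/8}
Op 4: unregister job_F -> active={job_E:*/4}
Op 5: register job_B */6 -> active={job_B:*/6, job_E:*/4}
Op 6: register job_A */14 -> active={job_A:*/14, job_B:*/6, job_E:*/4}
Op 7: register job_F */6 -> active={job_A:*/14, job_B:*/6, job_E:*/4, job_F:*/6}
Op 8: register job_E */16 -> active={job_A:*/14, job_B:*/6, job_E:*/16, job_F:*/6}
Op 9: register job_B */10 -> active={job_A:*/14, job_B:*/10, job_E:*/16, job_F:*/6}
  job_A: interval 14, next fire after T=82 is 84
  job_B: interval 10, next fire after T=82 is 90
  job_E: interval 16, next fire after T=82 is 96
  job_F: interval 6, next fire after T=82 is 84
Earliest fire time = 84 (job job_A)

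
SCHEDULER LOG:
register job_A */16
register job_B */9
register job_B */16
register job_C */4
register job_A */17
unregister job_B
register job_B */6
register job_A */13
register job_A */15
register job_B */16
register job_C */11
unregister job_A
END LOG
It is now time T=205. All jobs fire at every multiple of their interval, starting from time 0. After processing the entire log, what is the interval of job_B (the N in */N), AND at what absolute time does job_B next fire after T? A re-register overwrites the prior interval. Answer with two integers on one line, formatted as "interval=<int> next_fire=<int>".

Op 1: register job_A */16 -> active={job_A:*/16}
Op 2: register job_B */9 -> active={job_A:*/16, job_B:*/9}
Op 3: register job_B */16 -> active={job_A:*/16, job_B:*/16}
Op 4: register job_C */4 -> active={job_A:*/16, job_B:*/16, job_C:*/4}
Op 5: register job_A */17 -> active={job_A:*/17, job_B:*/16, job_C:*/4}
Op 6: unregister job_B -> active={job_A:*/17, job_C:*/4}
Op 7: register job_B */6 -> active={job_A:*/17, job_B:*/6, job_C:*/4}
Op 8: register job_A */13 -> active={job_A:*/13, job_B:*/6, job_C:*/4}
Op 9: register job_A */15 -> active={job_A:*/15, job_B:*/6, job_C:*/4}
Op 10: register job_B */16 -> active={job_A:*/15, job_B:*/16, job_C:*/4}
Op 11: register job_C */11 -> active={job_A:*/15, job_B:*/16, job_C:*/11}
Op 12: unregister job_A -> active={job_B:*/16, job_C:*/11}
Final interval of job_B = 16
Next fire of job_B after T=205: (205//16+1)*16 = 208

Answer: interval=16 next_fire=208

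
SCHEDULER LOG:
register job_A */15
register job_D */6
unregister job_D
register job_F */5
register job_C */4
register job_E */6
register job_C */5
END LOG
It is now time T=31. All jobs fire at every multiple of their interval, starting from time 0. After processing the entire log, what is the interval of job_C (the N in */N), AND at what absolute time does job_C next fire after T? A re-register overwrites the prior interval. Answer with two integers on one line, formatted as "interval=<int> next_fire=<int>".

Op 1: register job_A */15 -> active={job_A:*/15}
Op 2: register job_D */6 -> active={job_A:*/15, job_D:*/6}
Op 3: unregister job_D -> active={job_A:*/15}
Op 4: register job_F */5 -> active={job_A:*/15, job_F:*/5}
Op 5: register job_C */4 -> active={job_A:*/15, job_C:*/4, job_F:*/5}
Op 6: register job_E */6 -> active={job_A:*/15, job_C:*/4, job_E:*/6, job_F:*/5}
Op 7: register job_C */5 -> active={job_A:*/15, job_C:*/5, job_E:*/6, job_F:*/5}
Final interval of job_C = 5
Next fire of job_C after T=31: (31//5+1)*5 = 35

Answer: interval=5 next_fire=35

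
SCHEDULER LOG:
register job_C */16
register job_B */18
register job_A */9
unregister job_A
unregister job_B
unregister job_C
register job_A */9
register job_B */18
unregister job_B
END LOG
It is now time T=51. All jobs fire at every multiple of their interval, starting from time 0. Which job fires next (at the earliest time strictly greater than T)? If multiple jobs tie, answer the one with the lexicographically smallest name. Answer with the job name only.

Answer: job_A

Derivation:
Op 1: register job_C */16 -> active={job_C:*/16}
Op 2: register job_B */18 -> active={job_B:*/18, job_C:*/16}
Op 3: register job_A */9 -> active={job_A:*/9, job_B:*/18, job_C:*/16}
Op 4: unregister job_A -> active={job_B:*/18, job_C:*/16}
Op 5: unregister job_B -> active={job_C:*/16}
Op 6: unregister job_C -> active={}
Op 7: register job_A */9 -> active={job_A:*/9}
Op 8: register job_B */18 -> active={job_A:*/9, job_B:*/18}
Op 9: unregister job_B -> active={job_A:*/9}
  job_A: interval 9, next fire after T=51 is 54
Earliest = 54, winner (lex tiebreak) = job_A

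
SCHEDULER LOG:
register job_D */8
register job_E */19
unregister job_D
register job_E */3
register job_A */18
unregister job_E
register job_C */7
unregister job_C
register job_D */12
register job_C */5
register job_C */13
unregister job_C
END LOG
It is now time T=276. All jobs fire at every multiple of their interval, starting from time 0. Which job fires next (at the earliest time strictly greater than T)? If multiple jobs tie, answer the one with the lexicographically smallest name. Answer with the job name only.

Op 1: register job_D */8 -> active={job_D:*/8}
Op 2: register job_E */19 -> active={job_D:*/8, job_E:*/19}
Op 3: unregister job_D -> active={job_E:*/19}
Op 4: register job_E */3 -> active={job_E:*/3}
Op 5: register job_A */18 -> active={job_A:*/18, job_E:*/3}
Op 6: unregister job_E -> active={job_A:*/18}
Op 7: register job_C */7 -> active={job_A:*/18, job_C:*/7}
Op 8: unregister job_C -> active={job_A:*/18}
Op 9: register job_D */12 -> active={job_A:*/18, job_D:*/12}
Op 10: register job_C */5 -> active={job_A:*/18, job_C:*/5, job_D:*/12}
Op 11: register job_C */13 -> active={job_A:*/18, job_C:*/13, job_D:*/12}
Op 12: unregister job_C -> active={job_A:*/18, job_D:*/12}
  job_A: interval 18, next fire after T=276 is 288
  job_D: interval 12, next fire after T=276 is 288
Earliest = 288, winner (lex tiebreak) = job_A

Answer: job_A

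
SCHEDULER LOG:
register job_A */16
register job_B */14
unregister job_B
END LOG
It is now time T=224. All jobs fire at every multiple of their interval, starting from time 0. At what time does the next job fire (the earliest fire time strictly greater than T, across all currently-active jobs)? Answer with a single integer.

Op 1: register job_A */16 -> active={job_A:*/16}
Op 2: register job_B */14 -> active={job_A:*/16, job_B:*/14}
Op 3: unregister job_B -> active={job_A:*/16}
  job_A: interval 16, next fire after T=224 is 240
Earliest fire time = 240 (job job_A)

Answer: 240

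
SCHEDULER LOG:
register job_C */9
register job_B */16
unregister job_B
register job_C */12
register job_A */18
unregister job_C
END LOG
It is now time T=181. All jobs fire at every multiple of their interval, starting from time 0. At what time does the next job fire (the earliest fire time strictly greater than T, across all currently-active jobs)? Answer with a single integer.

Answer: 198

Derivation:
Op 1: register job_C */9 -> active={job_C:*/9}
Op 2: register job_B */16 -> active={job_B:*/16, job_C:*/9}
Op 3: unregister job_B -> active={job_C:*/9}
Op 4: register job_C */12 -> active={job_C:*/12}
Op 5: register job_A */18 -> active={job_A:*/18, job_C:*/12}
Op 6: unregister job_C -> active={job_A:*/18}
  job_A: interval 18, next fire after T=181 is 198
Earliest fire time = 198 (job job_A)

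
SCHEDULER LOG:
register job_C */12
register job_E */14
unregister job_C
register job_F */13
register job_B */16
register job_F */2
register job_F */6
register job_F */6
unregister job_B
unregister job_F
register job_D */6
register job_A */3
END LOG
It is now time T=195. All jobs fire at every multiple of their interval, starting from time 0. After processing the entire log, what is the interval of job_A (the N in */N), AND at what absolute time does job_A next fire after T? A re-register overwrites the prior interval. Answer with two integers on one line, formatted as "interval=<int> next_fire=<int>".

Answer: interval=3 next_fire=198

Derivation:
Op 1: register job_C */12 -> active={job_C:*/12}
Op 2: register job_E */14 -> active={job_C:*/12, job_E:*/14}
Op 3: unregister job_C -> active={job_E:*/14}
Op 4: register job_F */13 -> active={job_E:*/14, job_F:*/13}
Op 5: register job_B */16 -> active={job_B:*/16, job_E:*/14, job_F:*/13}
Op 6: register job_F */2 -> active={job_B:*/16, job_E:*/14, job_F:*/2}
Op 7: register job_F */6 -> active={job_B:*/16, job_E:*/14, job_F:*/6}
Op 8: register job_F */6 -> active={job_B:*/16, job_E:*/14, job_F:*/6}
Op 9: unregister job_B -> active={job_E:*/14, job_F:*/6}
Op 10: unregister job_F -> active={job_E:*/14}
Op 11: register job_D */6 -> active={job_D:*/6, job_E:*/14}
Op 12: register job_A */3 -> active={job_A:*/3, job_D:*/6, job_E:*/14}
Final interval of job_A = 3
Next fire of job_A after T=195: (195//3+1)*3 = 198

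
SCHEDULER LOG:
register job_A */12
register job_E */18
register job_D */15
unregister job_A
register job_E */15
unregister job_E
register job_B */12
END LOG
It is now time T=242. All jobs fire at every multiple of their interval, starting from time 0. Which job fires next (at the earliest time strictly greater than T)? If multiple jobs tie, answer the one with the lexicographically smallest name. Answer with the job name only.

Answer: job_B

Derivation:
Op 1: register job_A */12 -> active={job_A:*/12}
Op 2: register job_E */18 -> active={job_A:*/12, job_E:*/18}
Op 3: register job_D */15 -> active={job_A:*/12, job_D:*/15, job_E:*/18}
Op 4: unregister job_A -> active={job_D:*/15, job_E:*/18}
Op 5: register job_E */15 -> active={job_D:*/15, job_E:*/15}
Op 6: unregister job_E -> active={job_D:*/15}
Op 7: register job_B */12 -> active={job_B:*/12, job_D:*/15}
  job_B: interval 12, next fire after T=242 is 252
  job_D: interval 15, next fire after T=242 is 255
Earliest = 252, winner (lex tiebreak) = job_B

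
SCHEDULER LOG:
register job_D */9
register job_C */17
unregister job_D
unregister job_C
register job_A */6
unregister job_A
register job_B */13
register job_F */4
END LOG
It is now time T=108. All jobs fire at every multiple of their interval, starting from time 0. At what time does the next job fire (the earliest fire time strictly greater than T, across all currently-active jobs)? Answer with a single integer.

Op 1: register job_D */9 -> active={job_D:*/9}
Op 2: register job_C */17 -> active={job_C:*/17, job_D:*/9}
Op 3: unregister job_D -> active={job_C:*/17}
Op 4: unregister job_C -> active={}
Op 5: register job_A */6 -> active={job_A:*/6}
Op 6: unregister job_A -> active={}
Op 7: register job_B */13 -> active={job_B:*/13}
Op 8: register job_F */4 -> active={job_B:*/13, job_F:*/4}
  job_B: interval 13, next fire after T=108 is 117
  job_F: interval 4, next fire after T=108 is 112
Earliest fire time = 112 (job job_F)

Answer: 112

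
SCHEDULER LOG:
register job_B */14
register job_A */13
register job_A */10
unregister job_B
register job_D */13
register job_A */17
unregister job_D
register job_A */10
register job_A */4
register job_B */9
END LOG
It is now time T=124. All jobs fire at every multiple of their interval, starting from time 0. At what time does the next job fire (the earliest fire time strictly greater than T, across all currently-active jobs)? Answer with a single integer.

Op 1: register job_B */14 -> active={job_B:*/14}
Op 2: register job_A */13 -> active={job_A:*/13, job_B:*/14}
Op 3: register job_A */10 -> active={job_A:*/10, job_B:*/14}
Op 4: unregister job_B -> active={job_A:*/10}
Op 5: register job_D */13 -> active={job_A:*/10, job_D:*/13}
Op 6: register job_A */17 -> active={job_A:*/17, job_D:*/13}
Op 7: unregister job_D -> active={job_A:*/17}
Op 8: register job_A */10 -> active={job_A:*/10}
Op 9: register job_A */4 -> active={job_A:*/4}
Op 10: register job_B */9 -> active={job_A:*/4, job_B:*/9}
  job_A: interval 4, next fire after T=124 is 128
  job_B: interval 9, next fire after T=124 is 126
Earliest fire time = 126 (job job_B)

Answer: 126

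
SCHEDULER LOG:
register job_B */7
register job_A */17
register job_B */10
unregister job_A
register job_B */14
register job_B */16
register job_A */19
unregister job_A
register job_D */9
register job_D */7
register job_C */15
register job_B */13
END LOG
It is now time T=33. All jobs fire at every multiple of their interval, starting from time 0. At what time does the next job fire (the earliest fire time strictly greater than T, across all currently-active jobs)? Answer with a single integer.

Op 1: register job_B */7 -> active={job_B:*/7}
Op 2: register job_A */17 -> active={job_A:*/17, job_B:*/7}
Op 3: register job_B */10 -> active={job_A:*/17, job_B:*/10}
Op 4: unregister job_A -> active={job_B:*/10}
Op 5: register job_B */14 -> active={job_B:*/14}
Op 6: register job_B */16 -> active={job_B:*/16}
Op 7: register job_A */19 -> active={job_A:*/19, job_B:*/16}
Op 8: unregister job_A -> active={job_B:*/16}
Op 9: register job_D */9 -> active={job_B:*/16, job_D:*/9}
Op 10: register job_D */7 -> active={job_B:*/16, job_D:*/7}
Op 11: register job_C */15 -> active={job_B:*/16, job_C:*/15, job_D:*/7}
Op 12: register job_B */13 -> active={job_B:*/13, job_C:*/15, job_D:*/7}
  job_B: interval 13, next fire after T=33 is 39
  job_C: interval 15, next fire after T=33 is 45
  job_D: interval 7, next fire after T=33 is 35
Earliest fire time = 35 (job job_D)

Answer: 35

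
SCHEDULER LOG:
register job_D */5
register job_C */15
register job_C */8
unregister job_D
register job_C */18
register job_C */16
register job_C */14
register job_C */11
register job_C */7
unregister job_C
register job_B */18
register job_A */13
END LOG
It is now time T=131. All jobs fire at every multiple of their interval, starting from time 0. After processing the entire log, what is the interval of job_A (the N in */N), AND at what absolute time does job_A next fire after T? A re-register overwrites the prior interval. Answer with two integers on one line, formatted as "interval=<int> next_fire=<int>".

Op 1: register job_D */5 -> active={job_D:*/5}
Op 2: register job_C */15 -> active={job_C:*/15, job_D:*/5}
Op 3: register job_C */8 -> active={job_C:*/8, job_D:*/5}
Op 4: unregister job_D -> active={job_C:*/8}
Op 5: register job_C */18 -> active={job_C:*/18}
Op 6: register job_C */16 -> active={job_C:*/16}
Op 7: register job_C */14 -> active={job_C:*/14}
Op 8: register job_C */11 -> active={job_C:*/11}
Op 9: register job_C */7 -> active={job_C:*/7}
Op 10: unregister job_C -> active={}
Op 11: register job_B */18 -> active={job_B:*/18}
Op 12: register job_A */13 -> active={job_A:*/13, job_B:*/18}
Final interval of job_A = 13
Next fire of job_A after T=131: (131//13+1)*13 = 143

Answer: interval=13 next_fire=143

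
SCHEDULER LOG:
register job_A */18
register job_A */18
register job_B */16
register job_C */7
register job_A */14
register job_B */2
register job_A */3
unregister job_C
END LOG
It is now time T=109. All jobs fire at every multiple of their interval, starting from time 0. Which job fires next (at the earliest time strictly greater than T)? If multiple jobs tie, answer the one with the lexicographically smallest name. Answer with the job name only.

Op 1: register job_A */18 -> active={job_A:*/18}
Op 2: register job_A */18 -> active={job_A:*/18}
Op 3: register job_B */16 -> active={job_A:*/18, job_B:*/16}
Op 4: register job_C */7 -> active={job_A:*/18, job_B:*/16, job_C:*/7}
Op 5: register job_A */14 -> active={job_A:*/14, job_B:*/16, job_C:*/7}
Op 6: register job_B */2 -> active={job_A:*/14, job_B:*/2, job_C:*/7}
Op 7: register job_A */3 -> active={job_A:*/3, job_B:*/2, job_C:*/7}
Op 8: unregister job_C -> active={job_A:*/3, job_B:*/2}
  job_A: interval 3, next fire after T=109 is 111
  job_B: interval 2, next fire after T=109 is 110
Earliest = 110, winner (lex tiebreak) = job_B

Answer: job_B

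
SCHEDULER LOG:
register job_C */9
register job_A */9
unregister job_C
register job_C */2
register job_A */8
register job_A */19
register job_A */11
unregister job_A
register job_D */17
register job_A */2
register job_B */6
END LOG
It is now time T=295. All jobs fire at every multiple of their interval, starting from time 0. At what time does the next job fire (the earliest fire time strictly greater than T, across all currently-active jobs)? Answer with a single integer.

Answer: 296

Derivation:
Op 1: register job_C */9 -> active={job_C:*/9}
Op 2: register job_A */9 -> active={job_A:*/9, job_C:*/9}
Op 3: unregister job_C -> active={job_A:*/9}
Op 4: register job_C */2 -> active={job_A:*/9, job_C:*/2}
Op 5: register job_A */8 -> active={job_A:*/8, job_C:*/2}
Op 6: register job_A */19 -> active={job_A:*/19, job_C:*/2}
Op 7: register job_A */11 -> active={job_A:*/11, job_C:*/2}
Op 8: unregister job_A -> active={job_C:*/2}
Op 9: register job_D */17 -> active={job_C:*/2, job_D:*/17}
Op 10: register job_A */2 -> active={job_A:*/2, job_C:*/2, job_D:*/17}
Op 11: register job_B */6 -> active={job_A:*/2, job_B:*/6, job_C:*/2, job_D:*/17}
  job_A: interval 2, next fire after T=295 is 296
  job_B: interval 6, next fire after T=295 is 300
  job_C: interval 2, next fire after T=295 is 296
  job_D: interval 17, next fire after T=295 is 306
Earliest fire time = 296 (job job_A)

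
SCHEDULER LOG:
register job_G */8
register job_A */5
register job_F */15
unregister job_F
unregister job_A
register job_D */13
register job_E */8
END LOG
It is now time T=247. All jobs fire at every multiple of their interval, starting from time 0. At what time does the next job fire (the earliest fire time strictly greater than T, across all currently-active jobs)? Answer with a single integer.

Answer: 248

Derivation:
Op 1: register job_G */8 -> active={job_G:*/8}
Op 2: register job_A */5 -> active={job_A:*/5, job_G:*/8}
Op 3: register job_F */15 -> active={job_A:*/5, job_F:*/15, job_G:*/8}
Op 4: unregister job_F -> active={job_A:*/5, job_G:*/8}
Op 5: unregister job_A -> active={job_G:*/8}
Op 6: register job_D */13 -> active={job_D:*/13, job_G:*/8}
Op 7: register job_E */8 -> active={job_D:*/13, job_E:*/8, job_G:*/8}
  job_D: interval 13, next fire after T=247 is 260
  job_E: interval 8, next fire after T=247 is 248
  job_G: interval 8, next fire after T=247 is 248
Earliest fire time = 248 (job job_E)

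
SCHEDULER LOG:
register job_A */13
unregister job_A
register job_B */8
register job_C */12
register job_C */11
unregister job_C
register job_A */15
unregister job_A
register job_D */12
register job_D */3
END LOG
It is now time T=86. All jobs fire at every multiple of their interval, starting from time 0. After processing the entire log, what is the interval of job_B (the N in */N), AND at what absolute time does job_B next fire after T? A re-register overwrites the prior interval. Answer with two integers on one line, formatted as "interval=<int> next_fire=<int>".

Answer: interval=8 next_fire=88

Derivation:
Op 1: register job_A */13 -> active={job_A:*/13}
Op 2: unregister job_A -> active={}
Op 3: register job_B */8 -> active={job_B:*/8}
Op 4: register job_C */12 -> active={job_B:*/8, job_C:*/12}
Op 5: register job_C */11 -> active={job_B:*/8, job_C:*/11}
Op 6: unregister job_C -> active={job_B:*/8}
Op 7: register job_A */15 -> active={job_A:*/15, job_B:*/8}
Op 8: unregister job_A -> active={job_B:*/8}
Op 9: register job_D */12 -> active={job_B:*/8, job_D:*/12}
Op 10: register job_D */3 -> active={job_B:*/8, job_D:*/3}
Final interval of job_B = 8
Next fire of job_B after T=86: (86//8+1)*8 = 88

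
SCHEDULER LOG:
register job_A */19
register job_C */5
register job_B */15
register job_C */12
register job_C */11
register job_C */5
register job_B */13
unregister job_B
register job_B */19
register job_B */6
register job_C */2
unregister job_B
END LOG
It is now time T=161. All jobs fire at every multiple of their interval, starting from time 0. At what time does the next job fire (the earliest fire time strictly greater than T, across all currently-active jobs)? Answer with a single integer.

Op 1: register job_A */19 -> active={job_A:*/19}
Op 2: register job_C */5 -> active={job_A:*/19, job_C:*/5}
Op 3: register job_B */15 -> active={job_A:*/19, job_B:*/15, job_C:*/5}
Op 4: register job_C */12 -> active={job_A:*/19, job_B:*/15, job_C:*/12}
Op 5: register job_C */11 -> active={job_A:*/19, job_B:*/15, job_C:*/11}
Op 6: register job_C */5 -> active={job_A:*/19, job_B:*/15, job_C:*/5}
Op 7: register job_B */13 -> active={job_A:*/19, job_B:*/13, job_C:*/5}
Op 8: unregister job_B -> active={job_A:*/19, job_C:*/5}
Op 9: register job_B */19 -> active={job_A:*/19, job_B:*/19, job_C:*/5}
Op 10: register job_B */6 -> active={job_A:*/19, job_B:*/6, job_C:*/5}
Op 11: register job_C */2 -> active={job_A:*/19, job_B:*/6, job_C:*/2}
Op 12: unregister job_B -> active={job_A:*/19, job_C:*/2}
  job_A: interval 19, next fire after T=161 is 171
  job_C: interval 2, next fire after T=161 is 162
Earliest fire time = 162 (job job_C)

Answer: 162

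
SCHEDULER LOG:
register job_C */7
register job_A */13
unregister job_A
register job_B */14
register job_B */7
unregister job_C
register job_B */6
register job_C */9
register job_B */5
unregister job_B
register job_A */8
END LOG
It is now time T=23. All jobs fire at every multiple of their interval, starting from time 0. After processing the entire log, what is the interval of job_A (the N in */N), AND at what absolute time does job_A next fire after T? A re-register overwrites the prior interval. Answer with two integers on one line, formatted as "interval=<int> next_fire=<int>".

Op 1: register job_C */7 -> active={job_C:*/7}
Op 2: register job_A */13 -> active={job_A:*/13, job_C:*/7}
Op 3: unregister job_A -> active={job_C:*/7}
Op 4: register job_B */14 -> active={job_B:*/14, job_C:*/7}
Op 5: register job_B */7 -> active={job_B:*/7, job_C:*/7}
Op 6: unregister job_C -> active={job_B:*/7}
Op 7: register job_B */6 -> active={job_B:*/6}
Op 8: register job_C */9 -> active={job_B:*/6, job_C:*/9}
Op 9: register job_B */5 -> active={job_B:*/5, job_C:*/9}
Op 10: unregister job_B -> active={job_C:*/9}
Op 11: register job_A */8 -> active={job_A:*/8, job_C:*/9}
Final interval of job_A = 8
Next fire of job_A after T=23: (23//8+1)*8 = 24

Answer: interval=8 next_fire=24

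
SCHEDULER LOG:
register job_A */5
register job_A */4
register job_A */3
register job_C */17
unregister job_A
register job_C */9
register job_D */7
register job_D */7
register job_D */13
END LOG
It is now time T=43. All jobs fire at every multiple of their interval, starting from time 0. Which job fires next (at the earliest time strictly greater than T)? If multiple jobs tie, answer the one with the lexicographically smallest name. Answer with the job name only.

Op 1: register job_A */5 -> active={job_A:*/5}
Op 2: register job_A */4 -> active={job_A:*/4}
Op 3: register job_A */3 -> active={job_A:*/3}
Op 4: register job_C */17 -> active={job_A:*/3, job_C:*/17}
Op 5: unregister job_A -> active={job_C:*/17}
Op 6: register job_C */9 -> active={job_C:*/9}
Op 7: register job_D */7 -> active={job_C:*/9, job_D:*/7}
Op 8: register job_D */7 -> active={job_C:*/9, job_D:*/7}
Op 9: register job_D */13 -> active={job_C:*/9, job_D:*/13}
  job_C: interval 9, next fire after T=43 is 45
  job_D: interval 13, next fire after T=43 is 52
Earliest = 45, winner (lex tiebreak) = job_C

Answer: job_C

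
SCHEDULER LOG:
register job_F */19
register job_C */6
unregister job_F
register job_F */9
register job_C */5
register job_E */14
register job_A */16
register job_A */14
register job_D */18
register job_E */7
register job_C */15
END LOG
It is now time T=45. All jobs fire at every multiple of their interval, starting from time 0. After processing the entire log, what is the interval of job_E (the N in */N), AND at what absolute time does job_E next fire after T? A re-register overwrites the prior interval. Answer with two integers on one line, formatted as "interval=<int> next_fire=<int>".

Op 1: register job_F */19 -> active={job_F:*/19}
Op 2: register job_C */6 -> active={job_C:*/6, job_F:*/19}
Op 3: unregister job_F -> active={job_C:*/6}
Op 4: register job_F */9 -> active={job_C:*/6, job_F:*/9}
Op 5: register job_C */5 -> active={job_C:*/5, job_F:*/9}
Op 6: register job_E */14 -> active={job_C:*/5, job_E:*/14, job_F:*/9}
Op 7: register job_A */16 -> active={job_A:*/16, job_C:*/5, job_E:*/14, job_F:*/9}
Op 8: register job_A */14 -> active={job_A:*/14, job_C:*/5, job_E:*/14, job_F:*/9}
Op 9: register job_D */18 -> active={job_A:*/14, job_C:*/5, job_D:*/18, job_E:*/14, job_F:*/9}
Op 10: register job_E */7 -> active={job_A:*/14, job_C:*/5, job_D:*/18, job_E:*/7, job_F:*/9}
Op 11: register job_C */15 -> active={job_A:*/14, job_C:*/15, job_D:*/18, job_E:*/7, job_F:*/9}
Final interval of job_E = 7
Next fire of job_E after T=45: (45//7+1)*7 = 49

Answer: interval=7 next_fire=49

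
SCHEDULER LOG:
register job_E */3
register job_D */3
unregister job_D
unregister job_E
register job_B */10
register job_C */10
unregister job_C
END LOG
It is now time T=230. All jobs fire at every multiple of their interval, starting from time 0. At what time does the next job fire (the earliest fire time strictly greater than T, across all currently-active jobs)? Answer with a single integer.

Op 1: register job_E */3 -> active={job_E:*/3}
Op 2: register job_D */3 -> active={job_D:*/3, job_E:*/3}
Op 3: unregister job_D -> active={job_E:*/3}
Op 4: unregister job_E -> active={}
Op 5: register job_B */10 -> active={job_B:*/10}
Op 6: register job_C */10 -> active={job_B:*/10, job_C:*/10}
Op 7: unregister job_C -> active={job_B:*/10}
  job_B: interval 10, next fire after T=230 is 240
Earliest fire time = 240 (job job_B)

Answer: 240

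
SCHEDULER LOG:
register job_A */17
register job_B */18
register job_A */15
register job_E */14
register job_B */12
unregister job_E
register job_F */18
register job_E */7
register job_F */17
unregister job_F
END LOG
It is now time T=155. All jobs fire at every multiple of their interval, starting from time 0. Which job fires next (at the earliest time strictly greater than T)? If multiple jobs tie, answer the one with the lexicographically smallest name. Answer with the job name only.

Op 1: register job_A */17 -> active={job_A:*/17}
Op 2: register job_B */18 -> active={job_A:*/17, job_B:*/18}
Op 3: register job_A */15 -> active={job_A:*/15, job_B:*/18}
Op 4: register job_E */14 -> active={job_A:*/15, job_B:*/18, job_E:*/14}
Op 5: register job_B */12 -> active={job_A:*/15, job_B:*/12, job_E:*/14}
Op 6: unregister job_E -> active={job_A:*/15, job_B:*/12}
Op 7: register job_F */18 -> active={job_A:*/15, job_B:*/12, job_F:*/18}
Op 8: register job_E */7 -> active={job_A:*/15, job_B:*/12, job_E:*/7, job_F:*/18}
Op 9: register job_F */17 -> active={job_A:*/15, job_B:*/12, job_E:*/7, job_F:*/17}
Op 10: unregister job_F -> active={job_A:*/15, job_B:*/12, job_E:*/7}
  job_A: interval 15, next fire after T=155 is 165
  job_B: interval 12, next fire after T=155 is 156
  job_E: interval 7, next fire after T=155 is 161
Earliest = 156, winner (lex tiebreak) = job_B

Answer: job_B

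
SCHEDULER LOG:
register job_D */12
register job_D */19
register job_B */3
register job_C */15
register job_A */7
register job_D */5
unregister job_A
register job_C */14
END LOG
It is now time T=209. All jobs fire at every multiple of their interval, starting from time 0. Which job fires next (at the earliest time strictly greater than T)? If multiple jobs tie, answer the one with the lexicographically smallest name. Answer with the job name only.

Answer: job_B

Derivation:
Op 1: register job_D */12 -> active={job_D:*/12}
Op 2: register job_D */19 -> active={job_D:*/19}
Op 3: register job_B */3 -> active={job_B:*/3, job_D:*/19}
Op 4: register job_C */15 -> active={job_B:*/3, job_C:*/15, job_D:*/19}
Op 5: register job_A */7 -> active={job_A:*/7, job_B:*/3, job_C:*/15, job_D:*/19}
Op 6: register job_D */5 -> active={job_A:*/7, job_B:*/3, job_C:*/15, job_D:*/5}
Op 7: unregister job_A -> active={job_B:*/3, job_C:*/15, job_D:*/5}
Op 8: register job_C */14 -> active={job_B:*/3, job_C:*/14, job_D:*/5}
  job_B: interval 3, next fire after T=209 is 210
  job_C: interval 14, next fire after T=209 is 210
  job_D: interval 5, next fire after T=209 is 210
Earliest = 210, winner (lex tiebreak) = job_B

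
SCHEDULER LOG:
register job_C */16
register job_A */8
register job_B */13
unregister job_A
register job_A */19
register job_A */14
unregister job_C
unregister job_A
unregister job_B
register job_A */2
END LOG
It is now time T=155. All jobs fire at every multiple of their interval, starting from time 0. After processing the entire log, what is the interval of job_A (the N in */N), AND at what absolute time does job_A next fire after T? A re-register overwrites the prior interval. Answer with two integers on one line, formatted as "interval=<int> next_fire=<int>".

Answer: interval=2 next_fire=156

Derivation:
Op 1: register job_C */16 -> active={job_C:*/16}
Op 2: register job_A */8 -> active={job_A:*/8, job_C:*/16}
Op 3: register job_B */13 -> active={job_A:*/8, job_B:*/13, job_C:*/16}
Op 4: unregister job_A -> active={job_B:*/13, job_C:*/16}
Op 5: register job_A */19 -> active={job_A:*/19, job_B:*/13, job_C:*/16}
Op 6: register job_A */14 -> active={job_A:*/14, job_B:*/13, job_C:*/16}
Op 7: unregister job_C -> active={job_A:*/14, job_B:*/13}
Op 8: unregister job_A -> active={job_B:*/13}
Op 9: unregister job_B -> active={}
Op 10: register job_A */2 -> active={job_A:*/2}
Final interval of job_A = 2
Next fire of job_A after T=155: (155//2+1)*2 = 156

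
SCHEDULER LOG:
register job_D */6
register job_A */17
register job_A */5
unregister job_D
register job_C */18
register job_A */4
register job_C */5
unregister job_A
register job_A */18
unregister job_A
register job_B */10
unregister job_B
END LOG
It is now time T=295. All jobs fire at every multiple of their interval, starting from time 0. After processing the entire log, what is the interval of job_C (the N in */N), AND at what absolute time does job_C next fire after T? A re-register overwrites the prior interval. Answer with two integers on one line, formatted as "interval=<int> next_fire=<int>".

Answer: interval=5 next_fire=300

Derivation:
Op 1: register job_D */6 -> active={job_D:*/6}
Op 2: register job_A */17 -> active={job_A:*/17, job_D:*/6}
Op 3: register job_A */5 -> active={job_A:*/5, job_D:*/6}
Op 4: unregister job_D -> active={job_A:*/5}
Op 5: register job_C */18 -> active={job_A:*/5, job_C:*/18}
Op 6: register job_A */4 -> active={job_A:*/4, job_C:*/18}
Op 7: register job_C */5 -> active={job_A:*/4, job_C:*/5}
Op 8: unregister job_A -> active={job_C:*/5}
Op 9: register job_A */18 -> active={job_A:*/18, job_C:*/5}
Op 10: unregister job_A -> active={job_C:*/5}
Op 11: register job_B */10 -> active={job_B:*/10, job_C:*/5}
Op 12: unregister job_B -> active={job_C:*/5}
Final interval of job_C = 5
Next fire of job_C after T=295: (295//5+1)*5 = 300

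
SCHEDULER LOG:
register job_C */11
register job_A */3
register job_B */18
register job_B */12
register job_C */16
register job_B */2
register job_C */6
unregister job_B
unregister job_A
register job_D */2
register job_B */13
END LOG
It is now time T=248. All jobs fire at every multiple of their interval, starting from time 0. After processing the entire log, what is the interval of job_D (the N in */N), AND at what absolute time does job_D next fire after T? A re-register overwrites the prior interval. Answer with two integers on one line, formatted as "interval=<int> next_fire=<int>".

Op 1: register job_C */11 -> active={job_C:*/11}
Op 2: register job_A */3 -> active={job_A:*/3, job_C:*/11}
Op 3: register job_B */18 -> active={job_A:*/3, job_B:*/18, job_C:*/11}
Op 4: register job_B */12 -> active={job_A:*/3, job_B:*/12, job_C:*/11}
Op 5: register job_C */16 -> active={job_A:*/3, job_B:*/12, job_C:*/16}
Op 6: register job_B */2 -> active={job_A:*/3, job_B:*/2, job_C:*/16}
Op 7: register job_C */6 -> active={job_A:*/3, job_B:*/2, job_C:*/6}
Op 8: unregister job_B -> active={job_A:*/3, job_C:*/6}
Op 9: unregister job_A -> active={job_C:*/6}
Op 10: register job_D */2 -> active={job_C:*/6, job_D:*/2}
Op 11: register job_B */13 -> active={job_B:*/13, job_C:*/6, job_D:*/2}
Final interval of job_D = 2
Next fire of job_D after T=248: (248//2+1)*2 = 250

Answer: interval=2 next_fire=250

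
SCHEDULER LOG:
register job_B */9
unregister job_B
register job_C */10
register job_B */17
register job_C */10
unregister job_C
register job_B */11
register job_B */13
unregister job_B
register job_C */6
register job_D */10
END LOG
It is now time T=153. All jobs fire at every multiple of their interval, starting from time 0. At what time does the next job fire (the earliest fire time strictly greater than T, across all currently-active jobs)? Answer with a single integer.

Answer: 156

Derivation:
Op 1: register job_B */9 -> active={job_B:*/9}
Op 2: unregister job_B -> active={}
Op 3: register job_C */10 -> active={job_C:*/10}
Op 4: register job_B */17 -> active={job_B:*/17, job_C:*/10}
Op 5: register job_C */10 -> active={job_B:*/17, job_C:*/10}
Op 6: unregister job_C -> active={job_B:*/17}
Op 7: register job_B */11 -> active={job_B:*/11}
Op 8: register job_B */13 -> active={job_B:*/13}
Op 9: unregister job_B -> active={}
Op 10: register job_C */6 -> active={job_C:*/6}
Op 11: register job_D */10 -> active={job_C:*/6, job_D:*/10}
  job_C: interval 6, next fire after T=153 is 156
  job_D: interval 10, next fire after T=153 is 160
Earliest fire time = 156 (job job_C)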